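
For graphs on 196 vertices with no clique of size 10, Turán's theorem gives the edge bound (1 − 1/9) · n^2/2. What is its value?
Turán density bound = (8/9) · 196^2/2 = 153664/9 ≈ 17073.7778

Turán's theorem: ex(n, K_{r+1}) is achieved by the complete r-partite Turán graph T(n, r) with parts as balanced as possible, and is at most (1 − 1/r) · n^2/2. For r = 9, n = 196: the density bound is (8/9) · 38416/2 = 153664/9 ≈ 17073.7778. The integer-valued extremum is e(T(196, 9)) = 17073, which is strictly less than the density bound 153664/9 since 9 ∤ 196 (the parts of T(196, 9) cannot all be equal).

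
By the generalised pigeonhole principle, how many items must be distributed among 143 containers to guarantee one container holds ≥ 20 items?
n = (20 − 1)·143 + 1 = 2718

By the generalised pigeonhole principle, to guarantee some box contains ≥ r objects we need more than (r − 1) · k objects total. Threshold: n = (r − 1) · k + 1. With r = 20 and k = 143: n = 19 · 143 + 1 = 2717 + 1 = 2718. For n = 2717 = 19 · 143, we can put exactly 19 objects in every box, avoiding 20 in any single one — so 2718 is tight.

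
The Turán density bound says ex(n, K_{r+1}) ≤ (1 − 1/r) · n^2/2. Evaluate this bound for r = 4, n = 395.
Turán density bound = (3/4) · 395^2/2 = 468075/8 ≈ 58509.375

Turán's theorem: ex(n, K_{r+1}) is achieved by the complete r-partite Turán graph T(n, r) with parts as balanced as possible, and is at most (1 − 1/r) · n^2/2. For r = 4, n = 395: the density bound is (3/4) · 156025/2 = 468075/8 ≈ 58509.375. The integer-valued extremum is e(T(395, 4)) = 58509, which is strictly less than the density bound 468075/8 since 4 ∤ 395 (the parts of T(395, 4) cannot all be equal).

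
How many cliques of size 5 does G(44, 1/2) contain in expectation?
E[# K_5] = C(44, 5) · (1/2)^C(5, 2) = 1086008 / 2^10 = 135751/128 = 1060.5546875

For each 5-subset S of vertices (there are C(44, 5) = 1086008 such S), let X_S = 1 if S induces a K_5 (all C(5, 2) = 10 edges present). Then P(X_S = 1) = (1/2)^10 = 1/1024. By linearity of expectation, E[# K_5] = C(44, 5) · (1/2)^10 = 1086008 / 1024 = 135751/128 = 1060.5546875.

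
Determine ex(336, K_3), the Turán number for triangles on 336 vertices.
ex(336, K_3) = ⌊336^2/4⌋ = 28224

Mantel (1907): a triangle-free graph on n vertices has at most ⌊n^2/4⌋ edges, with equality for the complete bipartite graph K_{⌊n/2⌋, ⌈n/2⌉}. For n = 336: ⌊336^2/4⌋ = ⌊112896/4⌋ = 28224. The extremal graph is K_{168, 168}, which has 168·168 = 28224 edges.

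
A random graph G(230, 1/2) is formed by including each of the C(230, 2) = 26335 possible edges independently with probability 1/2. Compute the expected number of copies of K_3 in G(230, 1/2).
E[# K_3] = C(230, 3) · (1/2)^C(3, 2) = 2001460 / 2^3 = 500365/2 = 250182.5

For each 3-subset S of vertices (there are C(230, 3) = 2001460 such S), let X_S = 1 if S induces a K_3 (all C(3, 2) = 3 edges present). Then P(X_S = 1) = (1/2)^3 = 1/8. By linearity of expectation, E[# K_3] = C(230, 3) · (1/2)^3 = 2001460 / 8 = 500365/2 = 250182.5.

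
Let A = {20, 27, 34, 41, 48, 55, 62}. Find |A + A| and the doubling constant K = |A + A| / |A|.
K = |A + A| / |A| = 13/7

Enumerate A + A = {a + b : a, b ∈ A}. With |A| = 7, there are |A|^2 = 49 ordered sum pairs; collecting distinct values, A + A = {40, 47, 54, 61, 68, 75, 82, 89, 96, 103, 110, 117, 124}, so |A + A| = 13. Thus K = 13/7. Here |A + A| = 2|A| − 1 = 13, the minimum possible — so K = 13/7 is minimal, which holds iff A is an arithmetic progression.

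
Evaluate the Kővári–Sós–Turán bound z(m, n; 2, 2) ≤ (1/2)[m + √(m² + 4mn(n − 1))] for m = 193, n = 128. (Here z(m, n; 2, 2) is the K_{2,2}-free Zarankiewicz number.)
z(193, 128; 2, 2) ≤ (1/2)[193 + √(193² + 4·193·128·127)] = (1/2)[193 + √12586881] = 1870.3997

Kővári–Sós–Turán: let r_1, ..., r_193 be the row sums and z = Σ r_i the total number of 1s. Each pair of columns can share at most one row with both entries 1 (else a 2×2 all-ones block appears), so Σ_i C(r_i, 2) ≤ C(128, 2) = 8128. By convexity Σ_i C(r_i, 2) ≥ 193·C(z/193, 2) = z(z − 193)/(2·193), giving z² − 193z − 193·128·127 ≤ 0 and hence z ≤ (1/2)[193 + √(37249 + 4·3137408)] = (1/2)[193 + √12586881] ≈ (1/2)(193 + 3547.7995) = 1870.3997.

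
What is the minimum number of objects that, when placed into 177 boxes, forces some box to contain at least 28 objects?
n = (28 − 1)·177 + 1 = 4780

By the generalised pigeonhole principle, to guarantee some box contains ≥ r objects we need more than (r − 1) · k objects total. Threshold: n = (r − 1) · k + 1. With r = 28 and k = 177: n = 27 · 177 + 1 = 4779 + 1 = 4780. For n = 4779 = 27 · 177, we can put exactly 27 objects in every box, avoiding 28 in any single one — so 4780 is tight.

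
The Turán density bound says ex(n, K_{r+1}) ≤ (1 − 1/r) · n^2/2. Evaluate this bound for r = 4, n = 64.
Turán density bound = (3/4) · 64^2/2 = 1536

Turán's theorem: ex(n, K_{r+1}) is achieved by the complete r-partite Turán graph T(n, r) with parts as balanced as possible, and is at most (1 − 1/r) · n^2/2. For r = 4, n = 64: the density bound is (3/4) · 4096/2 = 1536. Since 4 ∣ 64, the Turán graph T(64, 4) has parts of equal size 16, and its edge count e(T(64, 4)) = 1536 attains the density bound exactly.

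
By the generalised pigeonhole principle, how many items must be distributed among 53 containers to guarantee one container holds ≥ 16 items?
n = (16 − 1)·53 + 1 = 796

By the generalised pigeonhole principle, to guarantee some box contains ≥ r objects we need more than (r − 1) · k objects total. Threshold: n = (r − 1) · k + 1. With r = 16 and k = 53: n = 15 · 53 + 1 = 795 + 1 = 796. For n = 795 = 15 · 53, we can put exactly 15 objects in every box, avoiding 16 in any single one — so 796 is tight.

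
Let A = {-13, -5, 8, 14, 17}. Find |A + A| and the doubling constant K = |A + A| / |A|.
K = |A + A| / |A| = 15/5 = 3

Enumerate A + A = {a + b : a, b ∈ A}. With |A| = 5, there are |A|^2 = 25 ordered sum pairs; collecting distinct values, A + A = {-26, -18, -10, -5, 1, 3, 4, 9, 12, 16, 22, 25, 28, 31, 34}, so |A + A| = 15. Thus K = 15/5 = 3. For comparison, the minimum possible |A + A| over all 5-element sets is 2·5 − 1 = 9 (so min K = 9/5), attained only by arithmetic progressions.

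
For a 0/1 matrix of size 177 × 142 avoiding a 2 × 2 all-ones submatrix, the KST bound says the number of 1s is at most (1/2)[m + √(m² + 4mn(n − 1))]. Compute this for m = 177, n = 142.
z(177, 142; 2, 2) ≤ (1/2)[177 + √(177² + 4·177·142·141)] = (1/2)[177 + √14206905] = 1973.1024

Kővári–Sós–Turán: let r_1, ..., r_177 be the row sums and z = Σ r_i the total number of 1s. Each pair of columns can share at most one row with both entries 1 (else a 2×2 all-ones block appears), so Σ_i C(r_i, 2) ≤ C(142, 2) = 10011. By convexity Σ_i C(r_i, 2) ≥ 177·C(z/177, 2) = z(z − 177)/(2·177), giving z² − 177z − 177·142·141 ≤ 0 and hence z ≤ (1/2)[177 + √(31329 + 4·3543894)] = (1/2)[177 + √14206905] ≈ (1/2)(177 + 3769.2048) = 1973.1024.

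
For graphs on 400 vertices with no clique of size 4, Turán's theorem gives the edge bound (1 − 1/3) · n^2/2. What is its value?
Turán density bound = (2/3) · 400^2/2 = 160000/3 ≈ 53333.3333

Turán's theorem: ex(n, K_{r+1}) is achieved by the complete r-partite Turán graph T(n, r) with parts as balanced as possible, and is at most (1 − 1/r) · n^2/2. For r = 3, n = 400: the density bound is (2/3) · 160000/2 = 160000/3 ≈ 53333.3333. The integer-valued extremum is e(T(400, 3)) = 53333, which is strictly less than the density bound 160000/3 since 3 ∤ 400 (the parts of T(400, 3) cannot all be equal).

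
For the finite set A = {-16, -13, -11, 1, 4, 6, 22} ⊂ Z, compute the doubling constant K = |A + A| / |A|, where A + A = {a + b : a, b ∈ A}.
K = |A + A| / |A| = 25/7

Enumerate A + A = {a + b : a, b ∈ A}. With |A| = 7, there are |A|^2 = 49 ordered sum pairs; collecting distinct values, A + A = {-32, -29, -27, -26, -24, -22, -15, -12, -10, -9, -7, -5, 2, 5, 6, 7, 8, 9, 10, 11, 12, 23, 26, 28, 44}, so |A + A| = 25. Thus K = 25/7. For comparison, the minimum possible |A + A| over all 7-element sets is 2·7 − 1 = 13 (so min K = 13/7), attained only by arithmetic progressions.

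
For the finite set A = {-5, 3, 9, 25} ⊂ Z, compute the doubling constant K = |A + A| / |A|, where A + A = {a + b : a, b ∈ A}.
K = |A + A| / |A| = 10/4 = 5/2

Enumerate A + A = {a + b : a, b ∈ A}. With |A| = 4, there are |A|^2 = 16 ordered sum pairs; collecting distinct values, A + A = {-10, -2, 4, 6, 12, 18, 20, 28, 34, 50}, so |A + A| = 10. Thus K = 10/4 = 5/2. For comparison, the minimum possible |A + A| over all 4-element sets is 2·4 − 1 = 7 (so min K = 7/4), attained only by arithmetic progressions.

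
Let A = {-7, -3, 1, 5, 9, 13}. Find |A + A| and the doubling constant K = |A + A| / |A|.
K = |A + A| / |A| = 11/6

Enumerate A + A = {a + b : a, b ∈ A}. With |A| = 6, there are |A|^2 = 36 ordered sum pairs; collecting distinct values, A + A = {-14, -10, -6, -2, 2, 6, 10, 14, 18, 22, 26}, so |A + A| = 11. Thus K = 11/6. Here |A + A| = 2|A| − 1 = 11, the minimum possible — so K = 11/6 is minimal, which holds iff A is an arithmetic progression.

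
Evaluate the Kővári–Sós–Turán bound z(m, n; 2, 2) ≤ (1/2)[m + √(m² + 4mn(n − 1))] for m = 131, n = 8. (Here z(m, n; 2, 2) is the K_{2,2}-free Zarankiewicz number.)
z(131, 8; 2, 2) ≤ (1/2)[131 + √(131² + 4·131·8·7)] = (1/2)[131 + √46505] = 173.3251

Kővári–Sós–Turán: let r_1, ..., r_131 be the row sums and z = Σ r_i the total number of 1s. Each pair of columns can share at most one row with both entries 1 (else a 2×2 all-ones block appears), so Σ_i C(r_i, 2) ≤ C(8, 2) = 28. By convexity Σ_i C(r_i, 2) ≥ 131·C(z/131, 2) = z(z − 131)/(2·131), giving z² − 131z − 131·8·7 ≤ 0 and hence z ≤ (1/2)[131 + √(17161 + 4·7336)] = (1/2)[131 + √46505] ≈ (1/2)(131 + 215.6502) = 173.3251.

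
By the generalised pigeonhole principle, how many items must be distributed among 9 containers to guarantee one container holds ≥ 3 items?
n = (3 − 1)·9 + 1 = 19

By the generalised pigeonhole principle, to guarantee some box contains ≥ r objects we need more than (r − 1) · k objects total. Threshold: n = (r − 1) · k + 1. With r = 3 and k = 9: n = 2 · 9 + 1 = 18 + 1 = 19. For n = 18 = 2 · 9, we can put exactly 2 objects in every box, avoiding 3 in any single one — so 19 is tight.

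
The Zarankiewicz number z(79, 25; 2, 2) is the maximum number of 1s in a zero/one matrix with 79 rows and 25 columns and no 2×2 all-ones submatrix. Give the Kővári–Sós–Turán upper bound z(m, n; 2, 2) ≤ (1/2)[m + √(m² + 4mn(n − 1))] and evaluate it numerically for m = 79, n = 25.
z(79, 25; 2, 2) ≤ (1/2)[79 + √(79² + 4·79·25·24)] = (1/2)[79 + √195841] = 260.7696

Kővári–Sós–Turán: let r_1, ..., r_79 be the row sums and z = Σ r_i the total number of 1s. Each pair of columns can share at most one row with both entries 1 (else a 2×2 all-ones block appears), so Σ_i C(r_i, 2) ≤ C(25, 2) = 300. By convexity Σ_i C(r_i, 2) ≥ 79·C(z/79, 2) = z(z − 79)/(2·79), giving z² − 79z − 79·25·24 ≤ 0 and hence z ≤ (1/2)[79 + √(6241 + 4·47400)] = (1/2)[79 + √195841] ≈ (1/2)(79 + 442.5393) = 260.7696.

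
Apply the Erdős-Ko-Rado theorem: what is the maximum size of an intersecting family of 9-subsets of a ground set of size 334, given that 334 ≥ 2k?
max |F| = C(333, 8) = 3445393434665391

Erdős-Ko-Rado (1961): when n ≥ 2k, max |F| = C(n−1, k−1). The bound is attained by the star {A : i ∈ A} for any fixed i ∈ [n]. Here C(334−1, 9−1) = C(333, 8) = 3445393434665391.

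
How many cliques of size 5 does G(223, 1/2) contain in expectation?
E[# K_5] = C(223, 5) · (1/2)^C(5, 2) = 4392741639 / 2^10 ≈ 4289786.756836

For each 5-subset S of vertices (there are C(223, 5) = 4392741639 such S), let X_S = 1 if S induces a K_5 (all C(5, 2) = 10 edges present). Then P(X_S = 1) = (1/2)^10 = 1/1024. By linearity of expectation, E[# K_5] = C(223, 5) · (1/2)^10 = 4392741639 / 1024 ≈ 4289786.756836.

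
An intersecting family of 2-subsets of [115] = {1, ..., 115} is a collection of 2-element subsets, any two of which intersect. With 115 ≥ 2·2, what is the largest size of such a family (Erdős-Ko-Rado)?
max |F| = C(114, 1) = 114

Erdős-Ko-Rado (1961): when n ≥ 2k, max |F| = C(n−1, k−1). The bound is attained by the star {A : i ∈ A} for any fixed i ∈ [n]. Here C(115−1, 2−1) = C(114, 1) = 114.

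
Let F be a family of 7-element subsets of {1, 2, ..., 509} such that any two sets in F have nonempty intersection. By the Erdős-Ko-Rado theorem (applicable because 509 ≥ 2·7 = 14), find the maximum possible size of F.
max |F| = C(508, 6) = 23172857535828

Erdős-Ko-Rado (1961): when n ≥ 2k, max |F| = C(n−1, k−1). The bound is attained by the star {A : i ∈ A} for any fixed i ∈ [n]. Here C(509−1, 7−1) = C(508, 6) = 23172857535828.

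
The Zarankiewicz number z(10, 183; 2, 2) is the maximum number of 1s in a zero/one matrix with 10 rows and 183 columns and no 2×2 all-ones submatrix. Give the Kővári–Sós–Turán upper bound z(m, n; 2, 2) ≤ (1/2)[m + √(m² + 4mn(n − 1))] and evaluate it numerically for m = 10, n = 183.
z(10, 183; 2, 2) ≤ (1/2)[10 + √(10² + 4·10·183·182)] = (1/2)[10 + √1332340] = 582.1352

Kővári–Sós–Turán: let r_1, ..., r_10 be the row sums and z = Σ r_i the total number of 1s. Each pair of columns can share at most one row with both entries 1 (else a 2×2 all-ones block appears), so Σ_i C(r_i, 2) ≤ C(183, 2) = 16653. By convexity Σ_i C(r_i, 2) ≥ 10·C(z/10, 2) = z(z − 10)/(2·10), giving z² − 10z − 10·183·182 ≤ 0 and hence z ≤ (1/2)[10 + √(100 + 4·333060)] = (1/2)[10 + √1332340] ≈ (1/2)(10 + 1154.2703) = 582.1352.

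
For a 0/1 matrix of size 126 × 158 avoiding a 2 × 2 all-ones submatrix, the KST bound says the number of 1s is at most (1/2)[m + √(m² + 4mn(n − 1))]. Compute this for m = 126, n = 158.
z(126, 158; 2, 2) ≤ (1/2)[126 + √(126² + 4·126·158·157)] = (1/2)[126 + √12518100] = 1832.0464

Kővári–Sós–Turán: let r_1, ..., r_126 be the row sums and z = Σ r_i the total number of 1s. Each pair of columns can share at most one row with both entries 1 (else a 2×2 all-ones block appears), so Σ_i C(r_i, 2) ≤ C(158, 2) = 12403. By convexity Σ_i C(r_i, 2) ≥ 126·C(z/126, 2) = z(z − 126)/(2·126), giving z² − 126z − 126·158·157 ≤ 0 and hence z ≤ (1/2)[126 + √(15876 + 4·3125556)] = (1/2)[126 + √12518100] ≈ (1/2)(126 + 3538.0927) = 1832.0464.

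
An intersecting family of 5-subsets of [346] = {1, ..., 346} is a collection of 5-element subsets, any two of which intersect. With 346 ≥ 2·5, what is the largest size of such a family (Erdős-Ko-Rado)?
max |F| = C(345, 4) = 580078170

The Erdős-Ko-Rado theorem states: for n ≥ 2k, an intersecting family of k-subsets of an n-element set has size at most C(n − 1, k − 1), with equality for 'star' families {A ⊆ [n] : |A| = k, i ∈ A} (fix an element i). For n = 346, k = 5: C(345, 4) = 580078170.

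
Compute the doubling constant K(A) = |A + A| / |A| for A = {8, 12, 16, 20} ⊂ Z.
K = |A + A| / |A| = 7/4

Enumerate A + A = {a + b : a, b ∈ A}. With |A| = 4, there are |A|^2 = 16 ordered sum pairs; collecting distinct values, A + A = {16, 20, 24, 28, 32, 36, 40}, so |A + A| = 7. Thus K = 7/4. Here |A + A| = 2|A| − 1 = 7, the minimum possible — so K = 7/4 is minimal, which holds iff A is an arithmetic progression.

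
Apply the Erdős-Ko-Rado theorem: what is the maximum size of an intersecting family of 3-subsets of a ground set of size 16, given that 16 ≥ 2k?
max |F| = C(15, 2) = 105

The Erdős-Ko-Rado theorem states: for n ≥ 2k, an intersecting family of k-subsets of an n-element set has size at most C(n − 1, k − 1), with equality for 'star' families {A ⊆ [n] : |A| = k, i ∈ A} (fix an element i). For n = 16, k = 3: C(15, 2) = 105.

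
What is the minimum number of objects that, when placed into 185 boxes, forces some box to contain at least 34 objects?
n = (34 − 1)·185 + 1 = 6106

By the generalised pigeonhole principle, to guarantee some box contains ≥ r objects we need more than (r − 1) · k objects total. Threshold: n = (r − 1) · k + 1. With r = 34 and k = 185: n = 33 · 185 + 1 = 6105 + 1 = 6106. For n = 6105 = 33 · 185, we can put exactly 33 objects in every box, avoiding 34 in any single one — so 6106 is tight.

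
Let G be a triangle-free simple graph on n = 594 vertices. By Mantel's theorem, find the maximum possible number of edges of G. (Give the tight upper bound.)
ex(594, K_3) = ⌊594^2/4⌋ = 88209

Mantel (1907): a triangle-free graph on n vertices has at most ⌊n^2/4⌋ edges, with equality for the complete bipartite graph K_{⌊n/2⌋, ⌈n/2⌉}. For n = 594: ⌊594^2/4⌋ = ⌊352836/4⌋ = 88209. The extremal graph is K_{297, 297}, which has 297·297 = 88209 edges.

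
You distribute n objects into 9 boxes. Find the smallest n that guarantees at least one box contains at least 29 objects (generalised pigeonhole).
n = (29 − 1)·9 + 1 = 253

By the generalised pigeonhole principle, to guarantee some box contains ≥ r objects we need more than (r − 1) · k objects total. Threshold: n = (r − 1) · k + 1. With r = 29 and k = 9: n = 28 · 9 + 1 = 252 + 1 = 253. For n = 252 = 28 · 9, we can put exactly 28 objects in every box, avoiding 29 in any single one — so 253 is tight.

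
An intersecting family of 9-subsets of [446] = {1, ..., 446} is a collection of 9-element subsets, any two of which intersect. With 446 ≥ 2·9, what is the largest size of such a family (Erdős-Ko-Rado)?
max |F| = C(445, 8) = 35799614488683045

The Erdős-Ko-Rado theorem states: for n ≥ 2k, an intersecting family of k-subsets of an n-element set has size at most C(n − 1, k − 1), with equality for 'star' families {A ⊆ [n] : |A| = k, i ∈ A} (fix an element i). For n = 446, k = 9: C(445, 8) = 35799614488683045.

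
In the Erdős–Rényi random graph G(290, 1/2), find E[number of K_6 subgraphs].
E[# K_6] = C(290, 6) · (1/2)^C(6, 2) = 784239335880 / 2^15 = 98029916985/4096 ≈ 23933085.201416

For each 6-subset S of vertices (there are C(290, 6) = 784239335880 such S), let X_S = 1 if S induces a K_6 (all C(6, 2) = 15 edges present). Then P(X_S = 1) = (1/2)^15 = 1/32768. By linearity of expectation, E[# K_6] = C(290, 6) · (1/2)^15 = 784239335880 / 32768 = 98029916985/4096 ≈ 23933085.201416.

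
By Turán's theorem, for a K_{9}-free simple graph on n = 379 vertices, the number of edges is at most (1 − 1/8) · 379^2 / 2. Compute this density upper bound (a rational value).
Turán density bound = (7/8) · 379^2/2 = 1005487/16 ≈ 62842.9375

Turán's theorem: ex(n, K_{r+1}) is achieved by the complete r-partite Turán graph T(n, r) with parts as balanced as possible, and is at most (1 − 1/r) · n^2/2. For r = 8, n = 379: the density bound is (7/8) · 143641/2 = 1005487/16 ≈ 62842.9375. The integer-valued extremum is e(T(379, 8)) = 62842, which is strictly less than the density bound 1005487/16 since 8 ∤ 379 (the parts of T(379, 8) cannot all be equal).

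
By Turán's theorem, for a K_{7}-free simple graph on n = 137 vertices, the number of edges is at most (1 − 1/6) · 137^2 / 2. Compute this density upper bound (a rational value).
Turán density bound = (5/6) · 137^2/2 = 93845/12 ≈ 7820.4167

Turán's theorem: ex(n, K_{r+1}) is achieved by the complete r-partite Turán graph T(n, r) with parts as balanced as possible, and is at most (1 − 1/r) · n^2/2. For r = 6, n = 137: the density bound is (5/6) · 18769/2 = 93845/12 ≈ 7820.4167. The integer-valued extremum is e(T(137, 6)) = 7820, which is strictly less than the density bound 93845/12 since 6 ∤ 137 (the parts of T(137, 6) cannot all be equal).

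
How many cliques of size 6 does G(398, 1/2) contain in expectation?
E[# K_6] = C(398, 6) · (1/2)^C(6, 2) = 5315230907547 / 2^15 ≈ 162207974.473480

For each 6-subset S of vertices (there are C(398, 6) = 5315230907547 such S), let X_S = 1 if S induces a K_6 (all C(6, 2) = 15 edges present). Then P(X_S = 1) = (1/2)^15 = 1/32768. By linearity of expectation, E[# K_6] = C(398, 6) · (1/2)^15 = 5315230907547 / 32768 ≈ 162207974.473480.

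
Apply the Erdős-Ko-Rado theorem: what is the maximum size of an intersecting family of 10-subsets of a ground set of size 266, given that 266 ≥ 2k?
max |F| = C(265, 9) = 15481400876017505

The Erdős-Ko-Rado theorem states: for n ≥ 2k, an intersecting family of k-subsets of an n-element set has size at most C(n − 1, k − 1), with equality for 'star' families {A ⊆ [n] : |A| = k, i ∈ A} (fix an element i). For n = 266, k = 10: C(265, 9) = 15481400876017505.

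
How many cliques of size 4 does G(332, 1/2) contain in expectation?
E[# K_4] = C(332, 4) · (1/2)^C(4, 2) = 497123935 / 2^6 = 7767561.484375

For each 4-subset S of vertices (there are C(332, 4) = 497123935 such S), let X_S = 1 if S induces a K_4 (all C(4, 2) = 6 edges present). Then P(X_S = 1) = (1/2)^6 = 1/64. By linearity of expectation, E[# K_4] = C(332, 4) · (1/2)^6 = 497123935 / 64 = 7767561.484375.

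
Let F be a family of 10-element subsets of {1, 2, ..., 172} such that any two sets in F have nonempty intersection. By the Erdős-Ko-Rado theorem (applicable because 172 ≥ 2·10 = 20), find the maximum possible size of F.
max |F| = C(171, 9) = 278110855548955

Erdős-Ko-Rado (1961): when n ≥ 2k, max |F| = C(n−1, k−1). The bound is attained by the star {A : i ∈ A} for any fixed i ∈ [n]. Here C(172−1, 10−1) = C(171, 9) = 278110855548955.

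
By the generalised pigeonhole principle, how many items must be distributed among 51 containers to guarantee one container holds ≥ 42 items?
n = (42 − 1)·51 + 1 = 2092

By the generalised pigeonhole principle, to guarantee some box contains ≥ r objects we need more than (r − 1) · k objects total. Threshold: n = (r − 1) · k + 1. With r = 42 and k = 51: n = 41 · 51 + 1 = 2091 + 1 = 2092. For n = 2091 = 41 · 51, we can put exactly 41 objects in every box, avoiding 42 in any single one — so 2092 is tight.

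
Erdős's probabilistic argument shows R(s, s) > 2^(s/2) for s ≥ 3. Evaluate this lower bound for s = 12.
2^(12/2) = 64; so R(12, 12) > 64

Colour each edge of K_n uniformly at random with red/blue. The expected number of monochromatic K_12 is C(n, 12) · 2 · 2^(−C(12,2)). If C(n, 12) · 2^(1 − C(12,2)) < 1, then with positive probability no monochromatic K_12 exists, so R(12, 12) > n. The standard estimate C(n, 12) ≤ n^12/12! shows this inequality holds whenever n ≤ 2^(12/2) (since 12! · 2^(C(12,2) − 1) > 2^(12^2/2) ≥ n^12). Hence R(12, 12) > 2^(12/2) = 64.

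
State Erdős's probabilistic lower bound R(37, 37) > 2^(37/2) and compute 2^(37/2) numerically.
2^(37/2) = 370727.6001; so R(37, 37) > 370727.6001

Colour each edge of K_n uniformly at random with red/blue. The expected number of monochromatic K_37 is C(n, 37) · 2 · 2^(−C(37,2)). If C(n, 37) · 2^(1 − C(37,2)) < 1, then with positive probability no monochromatic K_37 exists, so R(37, 37) > n. The standard estimate C(n, 37) ≤ n^37/37! shows this inequality holds whenever n ≤ 2^(37/2) (since 37! · 2^(C(37,2) − 1) > 2^(37^2/2) ≥ n^37). Hence R(37, 37) > 2^(37/2) = 370727.6001.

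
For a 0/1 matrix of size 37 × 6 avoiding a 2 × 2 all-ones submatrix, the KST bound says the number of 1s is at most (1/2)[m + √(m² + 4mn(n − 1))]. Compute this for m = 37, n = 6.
z(37, 6; 2, 2) ≤ (1/2)[37 + √(37² + 4·37·6·5)] = (1/2)[37 + √5809] = 56.6084

Kővári–Sós–Turán: let r_1, ..., r_37 be the row sums and z = Σ r_i the total number of 1s. Each pair of columns can share at most one row with both entries 1 (else a 2×2 all-ones block appears), so Σ_i C(r_i, 2) ≤ C(6, 2) = 15. By convexity Σ_i C(r_i, 2) ≥ 37·C(z/37, 2) = z(z − 37)/(2·37), giving z² − 37z − 37·6·5 ≤ 0 and hence z ≤ (1/2)[37 + √(1369 + 4·1110)] = (1/2)[37 + √5809] ≈ (1/2)(37 + 76.2168) = 56.6084.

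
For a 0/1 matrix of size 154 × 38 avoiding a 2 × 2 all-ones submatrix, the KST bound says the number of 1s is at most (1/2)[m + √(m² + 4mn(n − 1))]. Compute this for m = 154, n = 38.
z(154, 38; 2, 2) ≤ (1/2)[154 + √(154² + 4·154·38·37)] = (1/2)[154 + √889812] = 548.6492

Kővári–Sós–Turán: let r_1, ..., r_154 be the row sums and z = Σ r_i the total number of 1s. Each pair of columns can share at most one row with both entries 1 (else a 2×2 all-ones block appears), so Σ_i C(r_i, 2) ≤ C(38, 2) = 703. By convexity Σ_i C(r_i, 2) ≥ 154·C(z/154, 2) = z(z − 154)/(2·154), giving z² − 154z − 154·38·37 ≤ 0 and hence z ≤ (1/2)[154 + √(23716 + 4·216524)] = (1/2)[154 + √889812] ≈ (1/2)(154 + 943.2985) = 548.6492.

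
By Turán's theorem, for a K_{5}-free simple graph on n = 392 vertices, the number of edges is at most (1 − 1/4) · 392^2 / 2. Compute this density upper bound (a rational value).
Turán density bound = (3/4) · 392^2/2 = 57624

Turán's theorem: ex(n, K_{r+1}) is achieved by the complete r-partite Turán graph T(n, r) with parts as balanced as possible, and is at most (1 − 1/r) · n^2/2. For r = 4, n = 392: the density bound is (3/4) · 153664/2 = 57624. Since 4 ∣ 392, the Turán graph T(392, 4) has parts of equal size 98, and its edge count e(T(392, 4)) = 57624 attains the density bound exactly.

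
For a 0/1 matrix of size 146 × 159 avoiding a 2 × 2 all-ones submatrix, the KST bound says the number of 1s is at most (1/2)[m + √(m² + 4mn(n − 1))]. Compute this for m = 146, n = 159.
z(146, 159; 2, 2) ≤ (1/2)[146 + √(146² + 4·146·159·158)] = (1/2)[146 + √14692564] = 1989.544

Kővári–Sós–Turán: let r_1, ..., r_146 be the row sums and z = Σ r_i the total number of 1s. Each pair of columns can share at most one row with both entries 1 (else a 2×2 all-ones block appears), so Σ_i C(r_i, 2) ≤ C(159, 2) = 12561. By convexity Σ_i C(r_i, 2) ≥ 146·C(z/146, 2) = z(z − 146)/(2·146), giving z² − 146z − 146·159·158 ≤ 0 and hence z ≤ (1/2)[146 + √(21316 + 4·3667812)] = (1/2)[146 + √14692564] ≈ (1/2)(146 + 3833.0881) = 1989.544.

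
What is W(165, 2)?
W(165, 2) = 165 + 1 = 166

A 2-term AP is any pair of integers, so a monochromatic 2-AP exists iff some colour is used at least twice. With 165 colours, the colouring i ↦ i on {1, ..., 165} uses each colour once, avoiding any monochromatic pair, so W(165, 2) > 165. For {1, ..., 166}, pigeonhole forces two integers of the same colour, which form a monochromatic 2-AP. Hence W(165, 2) = 166.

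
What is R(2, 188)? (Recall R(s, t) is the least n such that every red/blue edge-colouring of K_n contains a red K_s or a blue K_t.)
R(2, 188) = 188

R(2, k) = k for all k ≥ 2: in a 2-colouring of K_k, either some edge is red (a red K_2) or all edges are blue (a blue K_k). And K_{187} coloured all-blue has no blue K_188, so R(2, 188) > 187. Hence R(2, 188) = 188.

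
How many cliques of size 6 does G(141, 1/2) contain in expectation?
E[# K_6] = C(141, 6) · (1/2)^C(6, 2) = 9798689908 / 2^15 = 2449672477/8192 ≈ 299032.284790

For each 6-subset S of vertices (there are C(141, 6) = 9798689908 such S), let X_S = 1 if S induces a K_6 (all C(6, 2) = 15 edges present). Then P(X_S = 1) = (1/2)^15 = 1/32768. By linearity of expectation, E[# K_6] = C(141, 6) · (1/2)^15 = 9798689908 / 32768 = 2449672477/8192 ≈ 299032.284790.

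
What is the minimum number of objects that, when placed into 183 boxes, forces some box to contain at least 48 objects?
n = (48 − 1)·183 + 1 = 8602

By the generalised pigeonhole principle, to guarantee some box contains ≥ r objects we need more than (r − 1) · k objects total. Threshold: n = (r − 1) · k + 1. With r = 48 and k = 183: n = 47 · 183 + 1 = 8601 + 1 = 8602. For n = 8601 = 47 · 183, we can put exactly 47 objects in every box, avoiding 48 in any single one — so 8602 is tight.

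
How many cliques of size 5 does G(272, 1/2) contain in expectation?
E[# K_5] = C(272, 5) · (1/2)^C(5, 2) = 11956602384 / 2^10 = 747287649/64 = 11676369.515625

For each 5-subset S of vertices (there are C(272, 5) = 11956602384 such S), let X_S = 1 if S induces a K_5 (all C(5, 2) = 10 edges present). Then P(X_S = 1) = (1/2)^10 = 1/1024. By linearity of expectation, E[# K_5] = C(272, 5) · (1/2)^10 = 11956602384 / 1024 = 747287649/64 = 11676369.515625.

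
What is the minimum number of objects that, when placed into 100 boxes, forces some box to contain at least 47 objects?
n = (47 − 1)·100 + 1 = 4601

By the generalised pigeonhole principle, to guarantee some box contains ≥ r objects we need more than (r − 1) · k objects total. Threshold: n = (r − 1) · k + 1. With r = 47 and k = 100: n = 46 · 100 + 1 = 4600 + 1 = 4601. For n = 4600 = 46 · 100, we can put exactly 46 objects in every box, avoiding 47 in any single one — so 4601 is tight.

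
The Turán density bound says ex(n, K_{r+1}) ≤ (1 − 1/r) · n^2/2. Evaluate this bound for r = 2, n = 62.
Turán density bound = (1/2) · 62^2/2 = 961

Turán's theorem: ex(n, K_{r+1}) is achieved by the complete r-partite Turán graph T(n, r) with parts as balanced as possible, and is at most (1 − 1/r) · n^2/2. For r = 2, n = 62: the density bound is (1/2) · 3844/2 = 961. Since 2 ∣ 62, the Turán graph T(62, 2) has parts of equal size 31, and its edge count e(T(62, 2)) = 961 attains the density bound exactly.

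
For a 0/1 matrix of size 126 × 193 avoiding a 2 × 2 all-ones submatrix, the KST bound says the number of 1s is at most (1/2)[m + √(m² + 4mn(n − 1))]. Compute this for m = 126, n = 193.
z(126, 193; 2, 2) ≤ (1/2)[126 + √(126² + 4·126·193·192)] = (1/2)[126 + √18692100] = 2224.7181

Kővári–Sós–Turán: let r_1, ..., r_126 be the row sums and z = Σ r_i the total number of 1s. Each pair of columns can share at most one row with both entries 1 (else a 2×2 all-ones block appears), so Σ_i C(r_i, 2) ≤ C(193, 2) = 18528. By convexity Σ_i C(r_i, 2) ≥ 126·C(z/126, 2) = z(z − 126)/(2·126), giving z² − 126z − 126·193·192 ≤ 0 and hence z ≤ (1/2)[126 + √(15876 + 4·4669056)] = (1/2)[126 + √18692100] ≈ (1/2)(126 + 4323.4361) = 2224.7181.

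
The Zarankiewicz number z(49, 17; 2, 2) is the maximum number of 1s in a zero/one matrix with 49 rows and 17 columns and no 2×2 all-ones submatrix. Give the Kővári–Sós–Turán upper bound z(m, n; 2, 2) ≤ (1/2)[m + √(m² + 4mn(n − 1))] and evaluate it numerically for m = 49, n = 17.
z(49, 17; 2, 2) ≤ (1/2)[49 + √(49² + 4·49·17·16)] = (1/2)[49 + √55713] = 142.518

Kővári–Sós–Turán: let r_1, ..., r_49 be the row sums and z = Σ r_i the total number of 1s. Each pair of columns can share at most one row with both entries 1 (else a 2×2 all-ones block appears), so Σ_i C(r_i, 2) ≤ C(17, 2) = 136. By convexity Σ_i C(r_i, 2) ≥ 49·C(z/49, 2) = z(z − 49)/(2·49), giving z² − 49z − 49·17·16 ≤ 0 and hence z ≤ (1/2)[49 + √(2401 + 4·13328)] = (1/2)[49 + √55713] ≈ (1/2)(49 + 236.036) = 142.518.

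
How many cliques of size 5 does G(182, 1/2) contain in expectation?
E[# K_5] = C(182, 5) · (1/2)^C(5, 2) = 1574397006 / 2^10 = 787198503/512 ≈ 1537497.076172

For each 5-subset S of vertices (there are C(182, 5) = 1574397006 such S), let X_S = 1 if S induces a K_5 (all C(5, 2) = 10 edges present). Then P(X_S = 1) = (1/2)^10 = 1/1024. By linearity of expectation, E[# K_5] = C(182, 5) · (1/2)^10 = 1574397006 / 1024 = 787198503/512 ≈ 1537497.076172.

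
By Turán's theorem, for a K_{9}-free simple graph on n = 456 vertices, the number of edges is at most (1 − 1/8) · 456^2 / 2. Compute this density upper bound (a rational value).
Turán density bound = (7/8) · 456^2/2 = 90972

Turán's theorem: ex(n, K_{r+1}) is achieved by the complete r-partite Turán graph T(n, r) with parts as balanced as possible, and is at most (1 − 1/r) · n^2/2. For r = 8, n = 456: the density bound is (7/8) · 207936/2 = 90972. Since 8 ∣ 456, the Turán graph T(456, 8) has parts of equal size 57, and its edge count e(T(456, 8)) = 90972 attains the density bound exactly.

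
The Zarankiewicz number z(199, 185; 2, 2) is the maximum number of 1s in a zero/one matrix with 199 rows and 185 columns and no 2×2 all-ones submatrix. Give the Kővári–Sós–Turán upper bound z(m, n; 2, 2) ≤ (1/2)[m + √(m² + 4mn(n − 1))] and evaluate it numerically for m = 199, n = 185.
z(199, 185; 2, 2) ≤ (1/2)[199 + √(199² + 4·199·185·184)] = (1/2)[199 + √27135441] = 2704.0845

Kővári–Sós–Turán: let r_1, ..., r_199 be the row sums and z = Σ r_i the total number of 1s. Each pair of columns can share at most one row with both entries 1 (else a 2×2 all-ones block appears), so Σ_i C(r_i, 2) ≤ C(185, 2) = 17020. By convexity Σ_i C(r_i, 2) ≥ 199·C(z/199, 2) = z(z − 199)/(2·199), giving z² − 199z − 199·185·184 ≤ 0 and hence z ≤ (1/2)[199 + √(39601 + 4·6773960)] = (1/2)[199 + √27135441] ≈ (1/2)(199 + 5209.1689) = 2704.0845.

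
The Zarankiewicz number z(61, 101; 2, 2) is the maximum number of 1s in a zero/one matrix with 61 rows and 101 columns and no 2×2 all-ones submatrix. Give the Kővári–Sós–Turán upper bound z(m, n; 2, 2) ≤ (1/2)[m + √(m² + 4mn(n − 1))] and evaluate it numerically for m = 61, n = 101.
z(61, 101; 2, 2) ≤ (1/2)[61 + √(61² + 4·61·101·100)] = (1/2)[61 + √2468121] = 816.0127

Kővári–Sós–Turán: let r_1, ..., r_61 be the row sums and z = Σ r_i the total number of 1s. Each pair of columns can share at most one row with both entries 1 (else a 2×2 all-ones block appears), so Σ_i C(r_i, 2) ≤ C(101, 2) = 5050. By convexity Σ_i C(r_i, 2) ≥ 61·C(z/61, 2) = z(z − 61)/(2·61), giving z² − 61z − 61·101·100 ≤ 0 and hence z ≤ (1/2)[61 + √(3721 + 4·616100)] = (1/2)[61 + √2468121] ≈ (1/2)(61 + 1571.0255) = 816.0127.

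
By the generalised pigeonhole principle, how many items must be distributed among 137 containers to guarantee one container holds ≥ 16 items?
n = (16 − 1)·137 + 1 = 2056

By the generalised pigeonhole principle, to guarantee some box contains ≥ r objects we need more than (r − 1) · k objects total. Threshold: n = (r − 1) · k + 1. With r = 16 and k = 137: n = 15 · 137 + 1 = 2055 + 1 = 2056. For n = 2055 = 15 · 137, we can put exactly 15 objects in every box, avoiding 16 in any single one — so 2056 is tight.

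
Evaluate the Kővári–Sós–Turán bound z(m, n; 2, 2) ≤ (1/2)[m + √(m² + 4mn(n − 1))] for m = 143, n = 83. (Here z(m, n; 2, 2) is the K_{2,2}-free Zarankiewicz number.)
z(143, 83; 2, 2) ≤ (1/2)[143 + √(143² + 4·143·83·82)] = (1/2)[143 + √3913481] = 1060.626

Kővári–Sós–Turán: let r_1, ..., r_143 be the row sums and z = Σ r_i the total number of 1s. Each pair of columns can share at most one row with both entries 1 (else a 2×2 all-ones block appears), so Σ_i C(r_i, 2) ≤ C(83, 2) = 3403. By convexity Σ_i C(r_i, 2) ≥ 143·C(z/143, 2) = z(z − 143)/(2·143), giving z² − 143z − 143·83·82 ≤ 0 and hence z ≤ (1/2)[143 + √(20449 + 4·973258)] = (1/2)[143 + √3913481] ≈ (1/2)(143 + 1978.252) = 1060.626.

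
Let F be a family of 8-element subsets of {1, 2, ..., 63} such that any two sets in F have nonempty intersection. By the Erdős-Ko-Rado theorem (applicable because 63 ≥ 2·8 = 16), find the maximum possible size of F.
max |F| = C(62, 7) = 491796152

The Erdős-Ko-Rado theorem states: for n ≥ 2k, an intersecting family of k-subsets of an n-element set has size at most C(n − 1, k − 1), with equality for 'star' families {A ⊆ [n] : |A| = k, i ∈ A} (fix an element i). For n = 63, k = 8: C(62, 7) = 491796152.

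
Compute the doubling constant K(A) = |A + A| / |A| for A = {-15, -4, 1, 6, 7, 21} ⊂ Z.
K = |A + A| / |A| = 19/6

Enumerate A + A = {a + b : a, b ∈ A}. With |A| = 6, there are |A|^2 = 36 ordered sum pairs; collecting distinct values, A + A = {-30, -19, -14, -9, -8, -3, 2, 3, 6, 7, 8, 12, 13, 14, 17, 22, 27, 28, 42}, so |A + A| = 19. Thus K = 19/6. For comparison, the minimum possible |A + A| over all 6-element sets is 2·6 − 1 = 11 (so min K = 11/6), attained only by arithmetic progressions.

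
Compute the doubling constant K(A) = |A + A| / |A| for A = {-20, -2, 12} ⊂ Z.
K = |A + A| / |A| = 6/3 = 2

Enumerate A + A = {a + b : a, b ∈ A}. With |A| = 3, there are |A|^2 = 9 ordered sum pairs; collecting distinct values, A + A = {-40, -22, -8, -4, 10, 24}, so |A + A| = 6. Thus K = 6/3 = 2. For comparison, the minimum possible |A + A| over all 3-element sets is 2·3 − 1 = 5 (so min K = 5/3), attained only by arithmetic progressions.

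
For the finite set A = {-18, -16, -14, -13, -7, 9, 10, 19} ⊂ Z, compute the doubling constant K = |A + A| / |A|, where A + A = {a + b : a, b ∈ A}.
K = |A + A| / |A| = 33/8

Enumerate A + A = {a + b : a, b ∈ A}. With |A| = 8, there are |A|^2 = 64 ordered sum pairs; collecting distinct values, A + A = {-36, -34, -32, -31, -30, -29, -28, -27, -26, -25, -23, -21, -20, -14, -9, -8, -7, -6, -5, -4, -3, 1, 2, 3, 5, 6, 12, 18, 19, 20, 28, 29, 38}, so |A + A| = 33. Thus K = 33/8. For comparison, the minimum possible |A + A| over all 8-element sets is 2·8 − 1 = 15 (so min K = 15/8), attained only by arithmetic progressions.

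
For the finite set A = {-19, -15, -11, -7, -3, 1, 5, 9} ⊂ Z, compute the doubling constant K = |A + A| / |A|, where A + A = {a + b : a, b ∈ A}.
K = |A + A| / |A| = 15/8

Enumerate A + A = {a + b : a, b ∈ A}. With |A| = 8, there are |A|^2 = 64 ordered sum pairs; collecting distinct values, A + A = {-38, -34, -30, -26, -22, -18, -14, -10, -6, -2, 2, 6, 10, 14, 18}, so |A + A| = 15. Thus K = 15/8. Here |A + A| = 2|A| − 1 = 15, the minimum possible — so K = 15/8 is minimal, which holds iff A is an arithmetic progression.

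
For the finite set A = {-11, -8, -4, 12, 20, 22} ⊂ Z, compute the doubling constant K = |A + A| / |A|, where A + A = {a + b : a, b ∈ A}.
K = |A + A| / |A| = 21/6 = 7/2

Enumerate A + A = {a + b : a, b ∈ A}. With |A| = 6, there are |A|^2 = 36 ordered sum pairs; collecting distinct values, A + A = {-22, -19, -16, -15, -12, -8, 1, 4, 8, 9, 11, 12, 14, 16, 18, 24, 32, 34, 40, 42, 44}, so |A + A| = 21. Thus K = 21/6 = 7/2. For comparison, the minimum possible |A + A| over all 6-element sets is 2·6 − 1 = 11 (so min K = 11/6), attained only by arithmetic progressions.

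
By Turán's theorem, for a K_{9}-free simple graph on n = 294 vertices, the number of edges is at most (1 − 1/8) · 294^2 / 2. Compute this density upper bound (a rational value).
Turán density bound = (7/8) · 294^2/2 = 151263/4 ≈ 37815.75

Turán's theorem: ex(n, K_{r+1}) is achieved by the complete r-partite Turán graph T(n, r) with parts as balanced as possible, and is at most (1 − 1/r) · n^2/2. For r = 8, n = 294: the density bound is (7/8) · 86436/2 = 151263/4 ≈ 37815.75. The integer-valued extremum is e(T(294, 8)) = 37815, which is strictly less than the density bound 151263/4 since 8 ∤ 294 (the parts of T(294, 8) cannot all be equal).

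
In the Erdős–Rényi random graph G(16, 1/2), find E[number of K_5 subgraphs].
E[# K_5] = C(16, 5) · (1/2)^C(5, 2) = 4368 / 2^10 = 273/64 = 4.265625

For each 5-subset S of vertices (there are C(16, 5) = 4368 such S), let X_S = 1 if S induces a K_5 (all C(5, 2) = 10 edges present). Then P(X_S = 1) = (1/2)^10 = 1/1024. By linearity of expectation, E[# K_5] = C(16, 5) · (1/2)^10 = 4368 / 1024 = 273/64 = 4.265625.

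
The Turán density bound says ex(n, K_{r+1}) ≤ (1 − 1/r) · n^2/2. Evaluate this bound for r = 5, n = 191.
Turán density bound = (4/5) · 191^2/2 = 72962/5 ≈ 14592.4

Turán's theorem: ex(n, K_{r+1}) is achieved by the complete r-partite Turán graph T(n, r) with parts as balanced as possible, and is at most (1 − 1/r) · n^2/2. For r = 5, n = 191: the density bound is (4/5) · 36481/2 = 72962/5 ≈ 14592.4. The integer-valued extremum is e(T(191, 5)) = 14592, which is strictly less than the density bound 72962/5 since 5 ∤ 191 (the parts of T(191, 5) cannot all be equal).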